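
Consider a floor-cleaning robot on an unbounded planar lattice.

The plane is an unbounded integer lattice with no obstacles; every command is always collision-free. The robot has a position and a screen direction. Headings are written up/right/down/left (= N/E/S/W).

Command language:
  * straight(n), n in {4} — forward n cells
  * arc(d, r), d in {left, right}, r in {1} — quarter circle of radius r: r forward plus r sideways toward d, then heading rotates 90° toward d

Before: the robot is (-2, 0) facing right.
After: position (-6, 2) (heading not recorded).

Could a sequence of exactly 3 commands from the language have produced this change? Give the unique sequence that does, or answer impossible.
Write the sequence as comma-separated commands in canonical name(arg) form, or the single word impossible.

key: running straight(4) before arc(left, 1) would end elsewhere — order is forced
begin: (-2, 0) facing right
t=1 arc(left, 1) ⇒ (-1, 1) facing up
t=2 arc(left, 1) ⇒ (-2, 2) facing left
t=3 straight(4) ⇒ (-6, 2) facing left
no rival 3-sequence matches.

arc(left, 1), arc(left, 1), straight(4)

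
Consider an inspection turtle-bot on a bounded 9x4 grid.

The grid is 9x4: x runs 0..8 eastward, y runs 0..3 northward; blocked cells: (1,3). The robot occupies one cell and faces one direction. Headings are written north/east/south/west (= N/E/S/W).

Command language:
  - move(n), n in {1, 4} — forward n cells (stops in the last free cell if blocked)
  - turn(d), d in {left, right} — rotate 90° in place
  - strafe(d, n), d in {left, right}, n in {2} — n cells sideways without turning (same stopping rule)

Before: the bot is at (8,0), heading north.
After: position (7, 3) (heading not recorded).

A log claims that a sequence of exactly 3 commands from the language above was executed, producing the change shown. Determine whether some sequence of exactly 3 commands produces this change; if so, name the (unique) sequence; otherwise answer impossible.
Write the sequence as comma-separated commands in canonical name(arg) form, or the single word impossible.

move(4), turn(left), move(1)

key: move(4) runs into the grid edge before its full distance
begin: at (8,0), heading north
t=1 move(4) ⇒ at (8,3), heading north
t=2 turn(left) ⇒ at (8,3), heading west
t=3 move(1) ⇒ at (7,3), heading west
all 216 alternatives checked — unique.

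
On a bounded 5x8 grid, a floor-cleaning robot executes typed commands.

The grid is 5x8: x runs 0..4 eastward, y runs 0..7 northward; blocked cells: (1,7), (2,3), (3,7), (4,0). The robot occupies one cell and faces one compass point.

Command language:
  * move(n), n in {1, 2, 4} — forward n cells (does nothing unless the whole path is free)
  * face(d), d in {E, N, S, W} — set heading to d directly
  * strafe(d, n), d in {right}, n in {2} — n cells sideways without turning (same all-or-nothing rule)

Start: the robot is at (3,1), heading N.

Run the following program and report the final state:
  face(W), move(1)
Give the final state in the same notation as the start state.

at (2,1), heading W

from: at (3,1), heading N
step 1 (face(W)): at (3,1), heading W
step 2 (move(1)): at (2,1), heading W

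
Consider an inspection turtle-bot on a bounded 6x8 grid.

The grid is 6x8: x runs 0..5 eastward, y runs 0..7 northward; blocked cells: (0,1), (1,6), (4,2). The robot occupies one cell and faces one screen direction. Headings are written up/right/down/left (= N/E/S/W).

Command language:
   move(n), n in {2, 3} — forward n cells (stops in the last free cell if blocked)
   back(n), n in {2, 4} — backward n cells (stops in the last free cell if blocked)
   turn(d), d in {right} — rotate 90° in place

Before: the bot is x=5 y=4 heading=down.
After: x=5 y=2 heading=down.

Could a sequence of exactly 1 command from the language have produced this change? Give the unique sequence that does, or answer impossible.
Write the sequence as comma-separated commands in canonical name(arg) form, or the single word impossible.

key: heading stays S — the single command does not turn
begin: x=5 y=4 heading=down
step 1 (move(2)): x=5 y=2 heading=down
no other 1-command option fits: unique.

move(2)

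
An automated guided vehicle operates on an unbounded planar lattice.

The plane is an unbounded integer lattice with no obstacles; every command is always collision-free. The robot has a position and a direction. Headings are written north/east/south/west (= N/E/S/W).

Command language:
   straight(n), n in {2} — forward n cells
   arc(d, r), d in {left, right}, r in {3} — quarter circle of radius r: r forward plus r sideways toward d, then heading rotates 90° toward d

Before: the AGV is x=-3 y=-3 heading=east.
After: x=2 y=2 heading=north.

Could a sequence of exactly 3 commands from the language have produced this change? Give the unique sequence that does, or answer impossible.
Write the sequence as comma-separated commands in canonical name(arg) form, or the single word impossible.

straight(2), arc(left, 3), straight(2)

key: cell and facing (now N) both changed — the 3 commands mix motion and turning
initial: x=-3 y=-3 heading=east
1. straight(2) → x=-1 y=-3 heading=east
2. arc(left, 3) → x=2 y=0 heading=north
3. straight(2) → x=2 y=2 heading=north
no other 3-command option fits: unique.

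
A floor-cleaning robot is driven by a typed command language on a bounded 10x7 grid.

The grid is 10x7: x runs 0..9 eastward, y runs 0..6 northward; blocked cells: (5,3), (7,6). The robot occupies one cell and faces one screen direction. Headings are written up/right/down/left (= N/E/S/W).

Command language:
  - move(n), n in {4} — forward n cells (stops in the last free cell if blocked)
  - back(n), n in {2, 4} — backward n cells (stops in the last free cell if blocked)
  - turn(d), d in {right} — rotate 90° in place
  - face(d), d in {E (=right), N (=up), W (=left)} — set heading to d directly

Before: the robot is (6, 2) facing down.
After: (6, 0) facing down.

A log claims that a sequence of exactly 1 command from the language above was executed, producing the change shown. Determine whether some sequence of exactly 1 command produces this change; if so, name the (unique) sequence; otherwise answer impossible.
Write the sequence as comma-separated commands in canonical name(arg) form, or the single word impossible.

move(4)

key: heading stays S — the single command does not turn
start: (6, 2) facing down
1. move(4) → (6, 0) facing down
no rival 1-sequence matches.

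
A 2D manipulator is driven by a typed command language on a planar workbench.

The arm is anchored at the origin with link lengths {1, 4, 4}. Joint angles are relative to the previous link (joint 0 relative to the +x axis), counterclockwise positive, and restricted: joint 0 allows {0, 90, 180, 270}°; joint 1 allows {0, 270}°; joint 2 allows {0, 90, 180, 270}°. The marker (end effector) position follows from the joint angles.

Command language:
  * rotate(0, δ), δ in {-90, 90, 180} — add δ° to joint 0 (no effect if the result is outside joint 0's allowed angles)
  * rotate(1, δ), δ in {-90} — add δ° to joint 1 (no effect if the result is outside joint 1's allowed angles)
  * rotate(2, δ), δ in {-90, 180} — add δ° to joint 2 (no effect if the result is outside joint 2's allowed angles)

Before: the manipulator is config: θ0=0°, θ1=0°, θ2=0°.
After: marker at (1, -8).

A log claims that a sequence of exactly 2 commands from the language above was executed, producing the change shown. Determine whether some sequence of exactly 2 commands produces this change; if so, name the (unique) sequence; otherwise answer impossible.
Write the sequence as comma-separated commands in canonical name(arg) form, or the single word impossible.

start: config: θ0=0°, θ1=0°, θ2=0°
step 1 (rotate(1, -90)): config: θ0=0°, θ1=270°, θ2=0°
step 2 (rotate(1, -90)): config: θ0=0°, θ1=270°, θ2=0°
no rival 2-sequence matches.

rotate(1, -90), rotate(1, -90)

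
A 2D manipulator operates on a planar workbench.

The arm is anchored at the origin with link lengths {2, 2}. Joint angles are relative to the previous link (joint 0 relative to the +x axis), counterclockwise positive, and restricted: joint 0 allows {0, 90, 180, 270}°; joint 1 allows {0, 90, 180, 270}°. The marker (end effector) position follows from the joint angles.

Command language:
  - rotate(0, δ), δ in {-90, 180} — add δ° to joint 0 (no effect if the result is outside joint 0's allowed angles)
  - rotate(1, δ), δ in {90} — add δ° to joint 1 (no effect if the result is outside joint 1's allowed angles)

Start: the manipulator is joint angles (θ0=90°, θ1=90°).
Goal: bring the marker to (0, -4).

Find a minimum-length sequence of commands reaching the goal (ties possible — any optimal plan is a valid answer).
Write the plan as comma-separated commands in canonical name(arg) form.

rotate(0, 180), rotate(1, 90), rotate(1, 90), rotate(1, 90)

from: joint angles (θ0=90°, θ1=90°)
step 1 (rotate(0, 180)): joint angles (θ0=270°, θ1=90°)
step 2 (rotate(1, 90)): joint angles (θ0=270°, θ1=180°)
step 3 (rotate(1, 90)): joint angles (θ0=270°, θ1=270°)
step 4 (rotate(1, 90)): joint angles (θ0=270°, θ1=0°)
nothing shorter than 4 reaches the goal.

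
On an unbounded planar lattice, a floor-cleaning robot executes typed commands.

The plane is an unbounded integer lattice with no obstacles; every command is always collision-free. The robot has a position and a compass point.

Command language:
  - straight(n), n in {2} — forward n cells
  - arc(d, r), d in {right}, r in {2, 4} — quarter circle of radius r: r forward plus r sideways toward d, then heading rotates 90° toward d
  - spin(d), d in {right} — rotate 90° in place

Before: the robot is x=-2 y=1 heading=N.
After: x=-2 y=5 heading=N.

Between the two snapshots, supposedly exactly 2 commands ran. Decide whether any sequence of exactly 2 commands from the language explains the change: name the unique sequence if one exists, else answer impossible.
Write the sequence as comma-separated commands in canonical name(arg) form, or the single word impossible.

key: still facing N at the end — nothing in the sequence rotates
from: x=-2 y=1 heading=N
step 1 (straight(2)): x=-2 y=3 heading=N
step 2 (straight(2)): x=-2 y=5 heading=N
uniquely the one of 16 2-step routes that fits.

straight(2), straight(2)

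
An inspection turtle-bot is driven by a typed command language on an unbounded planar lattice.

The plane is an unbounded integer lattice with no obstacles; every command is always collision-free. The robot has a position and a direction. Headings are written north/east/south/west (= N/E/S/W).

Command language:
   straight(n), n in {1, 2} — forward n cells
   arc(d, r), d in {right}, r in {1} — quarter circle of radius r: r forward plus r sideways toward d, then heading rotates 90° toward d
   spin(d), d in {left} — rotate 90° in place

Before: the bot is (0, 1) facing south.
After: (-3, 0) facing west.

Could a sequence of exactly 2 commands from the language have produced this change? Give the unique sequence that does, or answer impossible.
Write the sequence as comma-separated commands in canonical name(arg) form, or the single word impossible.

key: position moved to (-3,0) AND the heading swung to W — translation plus rotation needed
begin: (0, 1) facing south
1. arc(right, 1) → (-1, 0) facing west
2. straight(2) → (-3, 0) facing west
all 16 alternatives checked — unique.

arc(right, 1), straight(2)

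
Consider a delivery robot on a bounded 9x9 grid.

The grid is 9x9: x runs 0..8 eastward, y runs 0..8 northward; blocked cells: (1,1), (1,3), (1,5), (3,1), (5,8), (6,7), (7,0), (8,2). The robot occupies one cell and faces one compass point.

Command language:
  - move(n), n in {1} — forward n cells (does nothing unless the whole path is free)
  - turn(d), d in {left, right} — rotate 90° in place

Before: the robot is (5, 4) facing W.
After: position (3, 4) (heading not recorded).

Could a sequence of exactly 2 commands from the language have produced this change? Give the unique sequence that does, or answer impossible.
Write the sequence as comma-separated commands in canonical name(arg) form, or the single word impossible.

t0: (5, 4) facing W
step 1 (move(1)): (4, 4) facing W
step 2 (move(1)): (3, 4) facing W
no rival 2-sequence matches.

move(1), move(1)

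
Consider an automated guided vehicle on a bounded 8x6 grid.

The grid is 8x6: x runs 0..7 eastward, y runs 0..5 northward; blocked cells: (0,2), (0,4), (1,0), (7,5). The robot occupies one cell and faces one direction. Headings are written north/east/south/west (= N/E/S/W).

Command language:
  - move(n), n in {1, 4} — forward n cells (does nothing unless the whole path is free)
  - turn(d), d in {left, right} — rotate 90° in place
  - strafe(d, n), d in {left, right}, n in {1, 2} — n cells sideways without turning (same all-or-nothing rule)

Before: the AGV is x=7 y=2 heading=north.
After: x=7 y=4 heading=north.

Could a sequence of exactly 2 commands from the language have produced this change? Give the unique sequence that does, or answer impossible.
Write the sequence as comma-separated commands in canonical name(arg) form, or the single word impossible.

move(1), move(1)

key: heading stays N — no command in the sequence turns
begin: x=7 y=2 heading=north
t=1 move(1) ⇒ x=7 y=3 heading=north
t=2 move(1) ⇒ x=7 y=4 heading=north
all 64 alternatives checked — unique.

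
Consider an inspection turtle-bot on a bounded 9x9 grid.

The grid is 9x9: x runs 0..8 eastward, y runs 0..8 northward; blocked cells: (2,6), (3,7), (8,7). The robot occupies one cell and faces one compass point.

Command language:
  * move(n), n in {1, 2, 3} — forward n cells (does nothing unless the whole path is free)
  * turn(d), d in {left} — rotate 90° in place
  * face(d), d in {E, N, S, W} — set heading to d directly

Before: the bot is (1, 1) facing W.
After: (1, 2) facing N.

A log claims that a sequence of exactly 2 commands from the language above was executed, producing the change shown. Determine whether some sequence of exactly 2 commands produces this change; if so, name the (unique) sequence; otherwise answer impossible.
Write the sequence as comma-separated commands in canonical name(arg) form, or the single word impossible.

key: running move(1) before face(N) would end elsewhere — order is forced
t0: (1, 1) facing W
step 1 (face(N)): (1, 1) facing N
step 2 (move(1)): (1, 2) facing N
uniquely the one of 64 2-step routes that fits.

face(N), move(1)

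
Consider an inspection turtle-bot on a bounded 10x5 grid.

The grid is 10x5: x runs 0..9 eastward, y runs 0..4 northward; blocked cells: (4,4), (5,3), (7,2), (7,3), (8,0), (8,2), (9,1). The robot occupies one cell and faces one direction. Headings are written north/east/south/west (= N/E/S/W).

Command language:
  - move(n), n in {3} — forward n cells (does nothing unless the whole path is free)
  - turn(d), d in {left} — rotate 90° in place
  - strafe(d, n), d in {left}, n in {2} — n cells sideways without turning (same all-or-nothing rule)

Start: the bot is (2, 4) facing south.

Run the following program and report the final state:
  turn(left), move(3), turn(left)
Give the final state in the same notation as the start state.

(2, 4) facing north

t0: (2, 4) facing south
1. turn(left) → (2, 4) facing east
2. move(3) → (2, 4) facing east
3. turn(left) → (2, 4) facing north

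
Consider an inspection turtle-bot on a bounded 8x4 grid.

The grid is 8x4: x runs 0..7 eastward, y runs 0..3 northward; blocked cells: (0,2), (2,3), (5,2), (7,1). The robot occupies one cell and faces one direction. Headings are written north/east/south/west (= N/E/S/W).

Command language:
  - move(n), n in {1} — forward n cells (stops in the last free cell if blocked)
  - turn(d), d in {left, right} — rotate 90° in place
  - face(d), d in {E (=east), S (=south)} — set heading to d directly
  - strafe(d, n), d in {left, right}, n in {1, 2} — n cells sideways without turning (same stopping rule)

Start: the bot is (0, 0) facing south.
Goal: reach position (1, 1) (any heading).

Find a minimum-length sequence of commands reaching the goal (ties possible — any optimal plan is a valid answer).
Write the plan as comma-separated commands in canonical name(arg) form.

start: (0, 0) facing south
step 1 (face(E)): (0, 0) facing east
step 2 (move(1)): (1, 0) facing east
step 3 (strafe(left, 1)): (1, 1) facing east
no 2-step plan works, so 3 is optimal.

face(E), move(1), strafe(left, 1)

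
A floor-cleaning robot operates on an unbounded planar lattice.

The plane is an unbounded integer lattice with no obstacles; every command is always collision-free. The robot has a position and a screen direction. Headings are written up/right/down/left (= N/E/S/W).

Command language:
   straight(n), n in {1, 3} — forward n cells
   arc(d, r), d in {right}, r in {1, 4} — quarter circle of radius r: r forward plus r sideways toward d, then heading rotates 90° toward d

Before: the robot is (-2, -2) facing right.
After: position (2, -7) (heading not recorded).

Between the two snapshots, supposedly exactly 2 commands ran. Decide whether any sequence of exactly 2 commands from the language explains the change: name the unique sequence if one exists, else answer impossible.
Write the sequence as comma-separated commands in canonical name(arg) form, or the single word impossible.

arc(right, 4), straight(1)

key: running straight(1) before arc(right, 4) would end elsewhere — order is forced
from: (-2, -2) facing right
[1] after arc(right, 4): (2, -6) facing down
[2] after straight(1): (2, -7) facing down
no rival 2-sequence matches.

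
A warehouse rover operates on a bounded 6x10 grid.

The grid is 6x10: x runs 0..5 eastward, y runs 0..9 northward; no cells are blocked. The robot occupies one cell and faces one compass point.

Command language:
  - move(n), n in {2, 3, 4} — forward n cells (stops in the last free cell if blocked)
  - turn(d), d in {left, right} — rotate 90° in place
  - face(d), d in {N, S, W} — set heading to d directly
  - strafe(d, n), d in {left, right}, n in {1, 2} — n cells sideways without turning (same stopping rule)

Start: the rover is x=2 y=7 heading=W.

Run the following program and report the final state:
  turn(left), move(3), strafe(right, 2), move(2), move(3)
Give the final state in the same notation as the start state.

from: x=2 y=7 heading=W
t=1 turn(left) ⇒ x=2 y=7 heading=S
t=2 move(3) ⇒ x=2 y=4 heading=S
t=3 strafe(right, 2) ⇒ x=0 y=4 heading=S
t=4 move(2) ⇒ x=0 y=2 heading=S
t=5 move(3) ⇒ x=0 y=0 heading=S

x=0 y=0 heading=S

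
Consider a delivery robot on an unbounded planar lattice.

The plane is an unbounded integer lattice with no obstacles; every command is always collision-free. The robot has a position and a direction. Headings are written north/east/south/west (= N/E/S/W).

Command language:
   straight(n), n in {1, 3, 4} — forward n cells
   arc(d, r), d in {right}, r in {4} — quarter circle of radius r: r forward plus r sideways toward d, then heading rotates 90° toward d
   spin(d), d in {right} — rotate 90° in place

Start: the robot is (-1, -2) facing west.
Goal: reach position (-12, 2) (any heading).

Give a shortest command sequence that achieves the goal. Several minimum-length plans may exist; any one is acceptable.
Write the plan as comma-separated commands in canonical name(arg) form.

straight(3), straight(4), arc(right, 4)

from: (-1, -2) facing west
1. straight(3) → (-4, -2) facing west
2. straight(4) → (-8, -2) facing west
3. arc(right, 4) → (-12, 2) facing north
no 2-step plan works, so 3 is optimal.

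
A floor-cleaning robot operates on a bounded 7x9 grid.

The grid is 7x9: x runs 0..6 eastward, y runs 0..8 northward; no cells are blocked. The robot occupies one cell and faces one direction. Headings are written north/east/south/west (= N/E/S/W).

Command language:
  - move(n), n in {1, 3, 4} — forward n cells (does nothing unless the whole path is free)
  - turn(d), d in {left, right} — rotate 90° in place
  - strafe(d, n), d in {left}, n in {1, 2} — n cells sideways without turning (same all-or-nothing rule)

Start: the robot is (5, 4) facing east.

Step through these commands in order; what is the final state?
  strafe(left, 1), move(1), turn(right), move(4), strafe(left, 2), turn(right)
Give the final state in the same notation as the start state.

(6, 1) facing west

begin: (5, 4) facing east
1. strafe(left, 1) → (5, 5) facing east
2. move(1) → (6, 5) facing east
3. turn(right) → (6, 5) facing south
4. move(4) → (6, 1) facing south
5. strafe(left, 2) → (6, 1) facing south
6. turn(right) → (6, 1) facing west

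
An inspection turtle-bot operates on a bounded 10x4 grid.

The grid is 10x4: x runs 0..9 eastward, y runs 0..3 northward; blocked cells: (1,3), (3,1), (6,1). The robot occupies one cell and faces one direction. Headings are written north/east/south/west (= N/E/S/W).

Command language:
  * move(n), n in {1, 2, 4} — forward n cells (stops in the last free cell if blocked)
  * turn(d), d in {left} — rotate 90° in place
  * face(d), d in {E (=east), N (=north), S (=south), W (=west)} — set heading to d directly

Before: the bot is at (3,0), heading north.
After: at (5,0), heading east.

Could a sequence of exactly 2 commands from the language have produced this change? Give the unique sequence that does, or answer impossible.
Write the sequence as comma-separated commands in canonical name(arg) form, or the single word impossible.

key: position moved to (5,0) AND the heading swung to E — translation plus rotation needed
start: at (3,0), heading north
t=1 face(E) ⇒ at (3,0), heading east
t=2 move(2) ⇒ at (5,0), heading east
no other 2-command option fits: unique.

face(E), move(2)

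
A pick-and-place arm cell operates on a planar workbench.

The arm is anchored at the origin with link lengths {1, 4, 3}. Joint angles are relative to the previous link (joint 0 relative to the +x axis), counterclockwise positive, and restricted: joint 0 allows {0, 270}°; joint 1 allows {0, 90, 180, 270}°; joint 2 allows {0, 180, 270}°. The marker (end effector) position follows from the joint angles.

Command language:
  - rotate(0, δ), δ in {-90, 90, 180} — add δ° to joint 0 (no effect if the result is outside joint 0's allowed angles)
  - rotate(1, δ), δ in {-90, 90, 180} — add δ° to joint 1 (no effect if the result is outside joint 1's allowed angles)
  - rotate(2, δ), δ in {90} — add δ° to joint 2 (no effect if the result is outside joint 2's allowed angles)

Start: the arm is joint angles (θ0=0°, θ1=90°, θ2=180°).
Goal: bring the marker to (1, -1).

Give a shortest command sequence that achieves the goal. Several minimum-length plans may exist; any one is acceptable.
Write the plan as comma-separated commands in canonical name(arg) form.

initial: joint angles (θ0=0°, θ1=90°, θ2=180°)
[1] after rotate(1, 180): joint angles (θ0=0°, θ1=270°, θ2=180°)
shorter routes all fall short; 1 is best.

rotate(1, 180)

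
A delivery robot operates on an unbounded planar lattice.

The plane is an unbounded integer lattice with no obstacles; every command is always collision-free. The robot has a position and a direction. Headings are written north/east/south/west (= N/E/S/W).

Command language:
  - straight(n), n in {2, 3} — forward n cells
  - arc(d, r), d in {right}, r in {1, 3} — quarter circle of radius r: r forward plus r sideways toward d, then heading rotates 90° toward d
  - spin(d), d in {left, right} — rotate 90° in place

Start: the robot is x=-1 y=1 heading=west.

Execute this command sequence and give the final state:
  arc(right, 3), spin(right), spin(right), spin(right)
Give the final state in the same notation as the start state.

x=-4 y=4 heading=west

start: x=-1 y=1 heading=west
step 1 (arc(right, 3)): x=-4 y=4 heading=north
step 2 (spin(right)): x=-4 y=4 heading=east
step 3 (spin(right)): x=-4 y=4 heading=south
step 4 (spin(right)): x=-4 y=4 heading=west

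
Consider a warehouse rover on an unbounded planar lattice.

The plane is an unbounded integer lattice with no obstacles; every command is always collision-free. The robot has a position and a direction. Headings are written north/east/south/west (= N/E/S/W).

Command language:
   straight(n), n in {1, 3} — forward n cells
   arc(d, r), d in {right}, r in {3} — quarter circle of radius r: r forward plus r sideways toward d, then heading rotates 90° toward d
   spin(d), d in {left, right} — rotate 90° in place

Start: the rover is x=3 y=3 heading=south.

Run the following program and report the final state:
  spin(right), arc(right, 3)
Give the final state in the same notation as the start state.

t0: x=3 y=3 heading=south
1. spin(right) → x=3 y=3 heading=west
2. arc(right, 3) → x=0 y=6 heading=north

x=0 y=6 heading=north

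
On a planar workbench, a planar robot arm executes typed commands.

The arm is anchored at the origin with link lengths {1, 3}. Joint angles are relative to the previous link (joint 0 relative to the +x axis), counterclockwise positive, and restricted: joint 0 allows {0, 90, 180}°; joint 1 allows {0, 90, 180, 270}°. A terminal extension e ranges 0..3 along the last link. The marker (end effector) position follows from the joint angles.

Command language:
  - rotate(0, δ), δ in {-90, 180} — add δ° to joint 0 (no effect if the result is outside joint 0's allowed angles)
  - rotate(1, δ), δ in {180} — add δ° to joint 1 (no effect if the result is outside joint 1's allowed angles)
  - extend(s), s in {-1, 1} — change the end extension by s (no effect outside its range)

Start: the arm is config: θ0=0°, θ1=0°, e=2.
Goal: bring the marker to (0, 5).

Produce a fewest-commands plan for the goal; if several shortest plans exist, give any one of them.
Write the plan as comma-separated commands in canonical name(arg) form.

rotate(0, 180), rotate(0, -90), extend(-1)

t0: config: θ0=0°, θ1=0°, e=2
t=1 rotate(0, 180) ⇒ config: θ0=180°, θ1=0°, e=2
t=2 rotate(0, -90) ⇒ config: θ0=90°, θ1=0°, e=2
t=3 extend(-1) ⇒ config: θ0=90°, θ1=0°, e=1
shorter routes all fall short; 3 is best.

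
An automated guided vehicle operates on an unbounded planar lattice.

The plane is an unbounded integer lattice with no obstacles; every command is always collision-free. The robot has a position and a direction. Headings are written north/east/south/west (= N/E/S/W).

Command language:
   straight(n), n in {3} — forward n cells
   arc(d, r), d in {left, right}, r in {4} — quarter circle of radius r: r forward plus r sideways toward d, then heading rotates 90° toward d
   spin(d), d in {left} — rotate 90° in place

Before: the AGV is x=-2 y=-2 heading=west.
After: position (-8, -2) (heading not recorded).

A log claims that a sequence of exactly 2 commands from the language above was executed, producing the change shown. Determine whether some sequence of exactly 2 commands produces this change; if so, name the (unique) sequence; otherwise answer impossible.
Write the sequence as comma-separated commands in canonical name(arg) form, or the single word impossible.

straight(3), straight(3)

initial: x=-2 y=-2 heading=west
step 1 (straight(3)): x=-5 y=-2 heading=west
step 2 (straight(3)): x=-8 y=-2 heading=west
uniquely the one of 16 2-step routes that fits.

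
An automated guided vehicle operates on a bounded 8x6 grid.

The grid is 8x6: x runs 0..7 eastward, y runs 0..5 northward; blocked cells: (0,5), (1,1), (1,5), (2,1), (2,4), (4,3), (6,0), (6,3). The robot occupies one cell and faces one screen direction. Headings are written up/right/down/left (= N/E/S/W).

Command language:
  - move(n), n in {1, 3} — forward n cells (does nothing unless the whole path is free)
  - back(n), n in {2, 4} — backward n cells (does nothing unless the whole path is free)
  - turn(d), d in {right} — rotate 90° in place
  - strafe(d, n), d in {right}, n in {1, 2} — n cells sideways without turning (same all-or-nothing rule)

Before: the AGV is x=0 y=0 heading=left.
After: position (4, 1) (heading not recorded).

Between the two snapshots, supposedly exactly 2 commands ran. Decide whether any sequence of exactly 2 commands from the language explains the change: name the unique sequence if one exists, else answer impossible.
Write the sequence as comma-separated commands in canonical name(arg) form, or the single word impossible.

key: order matters: swapping back(4) and strafe(right, 1) lands elsewhere
begin: x=0 y=0 heading=left
t=1 back(4) ⇒ x=4 y=0 heading=left
t=2 strafe(right, 1) ⇒ x=4 y=1 heading=left
no other 2-command option fits: unique.

back(4), strafe(right, 1)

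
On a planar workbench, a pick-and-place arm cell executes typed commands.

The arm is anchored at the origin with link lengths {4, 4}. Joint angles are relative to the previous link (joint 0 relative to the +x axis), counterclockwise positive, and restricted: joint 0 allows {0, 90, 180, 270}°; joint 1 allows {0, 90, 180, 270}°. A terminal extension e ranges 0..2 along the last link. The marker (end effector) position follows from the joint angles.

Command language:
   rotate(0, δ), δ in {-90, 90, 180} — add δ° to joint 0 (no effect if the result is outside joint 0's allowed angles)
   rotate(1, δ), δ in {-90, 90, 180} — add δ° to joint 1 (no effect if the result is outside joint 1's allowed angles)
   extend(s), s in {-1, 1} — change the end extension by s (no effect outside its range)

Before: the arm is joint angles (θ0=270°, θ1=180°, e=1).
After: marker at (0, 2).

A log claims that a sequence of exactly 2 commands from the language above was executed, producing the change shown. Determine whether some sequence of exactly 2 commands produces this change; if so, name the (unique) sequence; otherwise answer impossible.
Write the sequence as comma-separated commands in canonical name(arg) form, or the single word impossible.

extend(1), extend(1)

start: joint angles (θ0=270°, θ1=180°, e=1)
t=1 extend(1) ⇒ joint angles (θ0=270°, θ1=180°, e=2)
t=2 extend(1) ⇒ joint angles (θ0=270°, θ1=180°, e=2)
no rival 2-sequence matches.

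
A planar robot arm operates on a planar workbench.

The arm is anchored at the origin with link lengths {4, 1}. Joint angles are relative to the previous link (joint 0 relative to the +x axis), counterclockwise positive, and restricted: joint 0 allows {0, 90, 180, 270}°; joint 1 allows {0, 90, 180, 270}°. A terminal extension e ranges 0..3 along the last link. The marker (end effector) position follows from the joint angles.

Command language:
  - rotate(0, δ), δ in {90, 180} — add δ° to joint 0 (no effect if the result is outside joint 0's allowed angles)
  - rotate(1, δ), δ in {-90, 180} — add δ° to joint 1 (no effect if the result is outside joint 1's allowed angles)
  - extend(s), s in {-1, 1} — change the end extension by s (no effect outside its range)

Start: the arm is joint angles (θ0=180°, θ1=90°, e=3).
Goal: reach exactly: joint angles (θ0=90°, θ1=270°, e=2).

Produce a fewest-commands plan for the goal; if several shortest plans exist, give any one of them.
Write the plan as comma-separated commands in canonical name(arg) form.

rotate(1, 180), extend(-1), rotate(0, 180), rotate(0, 90)

initial: joint angles (θ0=180°, θ1=90°, e=3)
[1] after rotate(1, 180): joint angles (θ0=180°, θ1=270°, e=3)
[2] after extend(-1): joint angles (θ0=180°, θ1=270°, e=2)
[3] after rotate(0, 180): joint angles (θ0=0°, θ1=270°, e=2)
[4] after rotate(0, 90): joint angles (θ0=90°, θ1=270°, e=2)
no 3-step plan works, so 4 is optimal.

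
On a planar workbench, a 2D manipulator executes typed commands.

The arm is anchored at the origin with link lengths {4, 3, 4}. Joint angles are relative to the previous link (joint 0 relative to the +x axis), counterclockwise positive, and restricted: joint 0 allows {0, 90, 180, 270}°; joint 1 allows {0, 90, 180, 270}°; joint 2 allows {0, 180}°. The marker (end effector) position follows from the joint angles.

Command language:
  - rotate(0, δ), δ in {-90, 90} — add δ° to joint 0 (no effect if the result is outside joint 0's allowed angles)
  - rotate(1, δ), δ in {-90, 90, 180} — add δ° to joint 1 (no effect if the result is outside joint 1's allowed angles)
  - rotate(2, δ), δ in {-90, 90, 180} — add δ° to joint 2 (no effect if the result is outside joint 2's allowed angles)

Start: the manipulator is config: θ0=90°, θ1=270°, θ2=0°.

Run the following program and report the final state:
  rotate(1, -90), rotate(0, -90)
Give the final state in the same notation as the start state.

config: θ0=0°, θ1=180°, θ2=0°

from: config: θ0=90°, θ1=270°, θ2=0°
t=1 rotate(1, -90) ⇒ config: θ0=90°, θ1=180°, θ2=0°
t=2 rotate(0, -90) ⇒ config: θ0=0°, θ1=180°, θ2=0°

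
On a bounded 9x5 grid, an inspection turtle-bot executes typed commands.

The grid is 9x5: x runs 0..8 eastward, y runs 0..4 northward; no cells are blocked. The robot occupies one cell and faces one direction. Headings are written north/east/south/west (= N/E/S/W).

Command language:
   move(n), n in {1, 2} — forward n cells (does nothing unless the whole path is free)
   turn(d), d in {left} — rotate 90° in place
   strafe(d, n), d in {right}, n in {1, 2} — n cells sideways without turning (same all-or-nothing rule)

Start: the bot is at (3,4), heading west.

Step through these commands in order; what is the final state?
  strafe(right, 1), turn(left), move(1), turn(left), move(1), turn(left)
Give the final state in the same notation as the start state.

t0: at (3,4), heading west
step 1 (strafe(right, 1)): at (3,4), heading west
step 2 (turn(left)): at (3,4), heading south
step 3 (move(1)): at (3,3), heading south
step 4 (turn(left)): at (3,3), heading east
step 5 (move(1)): at (4,3), heading east
step 6 (turn(left)): at (4,3), heading north

at (4,3), heading north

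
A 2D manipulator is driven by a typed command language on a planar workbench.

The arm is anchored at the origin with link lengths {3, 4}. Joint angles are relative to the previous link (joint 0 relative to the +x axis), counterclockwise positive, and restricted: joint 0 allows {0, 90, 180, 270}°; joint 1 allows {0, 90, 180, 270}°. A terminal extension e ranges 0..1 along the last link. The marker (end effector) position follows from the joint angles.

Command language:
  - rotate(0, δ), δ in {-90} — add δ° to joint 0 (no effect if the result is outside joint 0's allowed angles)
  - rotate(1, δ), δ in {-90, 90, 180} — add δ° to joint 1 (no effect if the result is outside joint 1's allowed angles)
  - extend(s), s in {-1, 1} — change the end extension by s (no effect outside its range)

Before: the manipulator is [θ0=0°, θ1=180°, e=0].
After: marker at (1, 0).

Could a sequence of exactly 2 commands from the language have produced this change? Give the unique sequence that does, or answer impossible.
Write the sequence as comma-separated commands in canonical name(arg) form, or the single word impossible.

initial: [θ0=0°, θ1=180°, e=0]
t=1 rotate(0, -90) ⇒ [θ0=270°, θ1=180°, e=0]
t=2 rotate(0, -90) ⇒ [θ0=180°, θ1=180°, e=0]
all 36 alternatives checked — unique.

rotate(0, -90), rotate(0, -90)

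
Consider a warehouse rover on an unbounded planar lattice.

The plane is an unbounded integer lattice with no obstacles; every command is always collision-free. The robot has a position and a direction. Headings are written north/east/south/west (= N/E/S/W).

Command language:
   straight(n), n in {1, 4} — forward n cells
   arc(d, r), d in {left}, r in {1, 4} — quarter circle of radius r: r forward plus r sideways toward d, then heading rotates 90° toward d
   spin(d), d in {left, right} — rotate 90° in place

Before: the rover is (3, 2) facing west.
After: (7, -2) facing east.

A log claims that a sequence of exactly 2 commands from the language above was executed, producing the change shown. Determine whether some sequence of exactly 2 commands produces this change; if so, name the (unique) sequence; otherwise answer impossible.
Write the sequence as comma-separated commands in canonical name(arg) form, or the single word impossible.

key: position moved to (7,-2) AND the heading swung to E — translation plus rotation needed
start: (3, 2) facing west
1. spin(left) → (3, 2) facing south
2. arc(left, 4) → (7, -2) facing east
no rival 2-sequence matches.

spin(left), arc(left, 4)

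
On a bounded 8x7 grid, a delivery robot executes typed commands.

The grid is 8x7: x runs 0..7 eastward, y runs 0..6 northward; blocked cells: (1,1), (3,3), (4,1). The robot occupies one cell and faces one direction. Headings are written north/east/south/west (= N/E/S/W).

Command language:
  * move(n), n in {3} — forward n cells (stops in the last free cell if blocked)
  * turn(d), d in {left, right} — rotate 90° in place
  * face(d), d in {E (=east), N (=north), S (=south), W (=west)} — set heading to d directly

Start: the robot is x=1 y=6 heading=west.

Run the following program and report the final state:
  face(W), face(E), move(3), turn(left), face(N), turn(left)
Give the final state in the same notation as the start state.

x=4 y=6 heading=west

t0: x=1 y=6 heading=west
1. face(W) → x=1 y=6 heading=west
2. face(E) → x=1 y=6 heading=east
3. move(3) → x=4 y=6 heading=east
4. turn(left) → x=4 y=6 heading=north
5. face(N) → x=4 y=6 heading=north
6. turn(left) → x=4 y=6 heading=west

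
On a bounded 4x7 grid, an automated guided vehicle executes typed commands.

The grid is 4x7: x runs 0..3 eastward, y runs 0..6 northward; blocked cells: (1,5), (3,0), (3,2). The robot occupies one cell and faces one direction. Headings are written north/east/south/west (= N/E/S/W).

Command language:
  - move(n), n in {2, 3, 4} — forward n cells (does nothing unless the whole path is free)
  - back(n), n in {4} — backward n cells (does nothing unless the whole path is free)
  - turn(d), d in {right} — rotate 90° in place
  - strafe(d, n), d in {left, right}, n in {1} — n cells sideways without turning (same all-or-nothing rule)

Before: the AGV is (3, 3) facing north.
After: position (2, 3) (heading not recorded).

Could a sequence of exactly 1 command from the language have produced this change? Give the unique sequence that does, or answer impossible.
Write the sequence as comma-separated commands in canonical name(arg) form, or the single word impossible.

begin: (3, 3) facing north
[1] after strafe(left, 1): (2, 3) facing north
uniquely the one of 7 1-step routes that fits.

strafe(left, 1)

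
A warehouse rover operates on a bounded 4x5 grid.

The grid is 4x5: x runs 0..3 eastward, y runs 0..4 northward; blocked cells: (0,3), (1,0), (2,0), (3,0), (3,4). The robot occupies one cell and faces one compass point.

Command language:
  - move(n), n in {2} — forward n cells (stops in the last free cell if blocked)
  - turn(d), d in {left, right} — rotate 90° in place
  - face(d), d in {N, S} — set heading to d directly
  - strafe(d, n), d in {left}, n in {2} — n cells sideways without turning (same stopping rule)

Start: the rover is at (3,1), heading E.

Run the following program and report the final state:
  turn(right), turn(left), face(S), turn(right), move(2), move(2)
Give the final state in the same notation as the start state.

at (0,1), heading W

initial: at (3,1), heading E
[1] after turn(right): at (3,1), heading S
[2] after turn(left): at (3,1), heading E
[3] after face(S): at (3,1), heading S
[4] after turn(right): at (3,1), heading W
[5] after move(2): at (1,1), heading W
[6] after move(2): at (0,1), heading W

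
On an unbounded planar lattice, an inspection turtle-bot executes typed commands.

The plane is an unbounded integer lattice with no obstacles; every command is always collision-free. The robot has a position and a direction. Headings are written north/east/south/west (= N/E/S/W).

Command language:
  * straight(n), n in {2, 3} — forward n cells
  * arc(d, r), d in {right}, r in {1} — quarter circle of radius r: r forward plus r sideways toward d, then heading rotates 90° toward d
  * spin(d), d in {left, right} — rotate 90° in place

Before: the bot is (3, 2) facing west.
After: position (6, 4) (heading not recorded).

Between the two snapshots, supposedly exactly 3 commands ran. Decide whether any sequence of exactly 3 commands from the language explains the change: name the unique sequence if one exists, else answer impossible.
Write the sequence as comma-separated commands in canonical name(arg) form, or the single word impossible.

arc(right, 1), arc(right, 1), straight(3)

key: running straight(3) before arc(right, 1) would end elsewhere — order is forced
begin: (3, 2) facing west
1. arc(right, 1) → (2, 3) facing north
2. arc(right, 1) → (3, 4) facing east
3. straight(3) → (6, 4) facing east
no rival 3-sequence matches.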